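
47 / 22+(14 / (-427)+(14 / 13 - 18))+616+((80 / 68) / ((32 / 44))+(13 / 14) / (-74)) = 602.79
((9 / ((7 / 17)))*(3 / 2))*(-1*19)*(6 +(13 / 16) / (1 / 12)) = -78489 / 8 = -9811.12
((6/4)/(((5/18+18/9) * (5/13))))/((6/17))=1989/410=4.85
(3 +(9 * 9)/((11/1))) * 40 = 4560/11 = 414.55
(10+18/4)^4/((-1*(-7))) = 707281/112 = 6315.01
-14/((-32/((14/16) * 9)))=3.45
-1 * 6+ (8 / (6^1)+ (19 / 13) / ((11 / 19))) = -2.14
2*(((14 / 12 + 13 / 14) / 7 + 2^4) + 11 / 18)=14915 / 441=33.82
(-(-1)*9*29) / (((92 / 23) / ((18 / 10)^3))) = 190269 / 500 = 380.54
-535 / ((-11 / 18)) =9630 / 11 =875.45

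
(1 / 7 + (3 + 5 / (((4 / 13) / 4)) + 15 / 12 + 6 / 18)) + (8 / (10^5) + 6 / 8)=18500021 / 262500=70.48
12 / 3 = 4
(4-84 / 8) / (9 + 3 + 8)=-13 / 40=-0.32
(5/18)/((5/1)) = 1/18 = 0.06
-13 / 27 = -0.48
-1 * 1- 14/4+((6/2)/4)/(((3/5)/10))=8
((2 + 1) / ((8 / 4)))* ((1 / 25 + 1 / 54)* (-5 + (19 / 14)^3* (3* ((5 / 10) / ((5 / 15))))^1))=2708989 / 4939200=0.55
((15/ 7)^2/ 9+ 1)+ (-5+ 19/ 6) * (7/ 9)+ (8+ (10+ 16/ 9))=52555/ 2646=19.86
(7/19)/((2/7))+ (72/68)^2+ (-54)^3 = -1729243175/10982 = -157461.59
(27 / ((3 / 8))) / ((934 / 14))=504 / 467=1.08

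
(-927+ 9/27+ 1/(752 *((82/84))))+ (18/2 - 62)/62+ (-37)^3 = -73950372763/1433688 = -51580.52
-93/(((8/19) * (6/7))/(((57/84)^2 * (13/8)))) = -2764177/14336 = -192.81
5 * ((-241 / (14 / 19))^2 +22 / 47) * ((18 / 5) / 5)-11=385103.27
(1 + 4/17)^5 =2.88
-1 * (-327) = 327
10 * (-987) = -9870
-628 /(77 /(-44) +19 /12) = 3768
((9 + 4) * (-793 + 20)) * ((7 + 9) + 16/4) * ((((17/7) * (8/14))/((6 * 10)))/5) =-683332/735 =-929.70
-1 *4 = -4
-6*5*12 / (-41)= 360 / 41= 8.78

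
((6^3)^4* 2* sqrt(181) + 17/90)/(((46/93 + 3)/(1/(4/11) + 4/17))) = 6293/39000 + 20547736860672* sqrt(181)/5525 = 50034665473.77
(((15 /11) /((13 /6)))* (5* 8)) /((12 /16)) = 4800 /143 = 33.57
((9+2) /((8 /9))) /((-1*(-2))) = 6.19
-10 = -10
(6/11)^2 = 36/121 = 0.30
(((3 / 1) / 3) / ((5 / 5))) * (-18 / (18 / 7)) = -7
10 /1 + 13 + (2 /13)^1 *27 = 353 /13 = 27.15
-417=-417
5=5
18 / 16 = 9 / 8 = 1.12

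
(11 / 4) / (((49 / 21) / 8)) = 9.43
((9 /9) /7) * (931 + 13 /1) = 944 /7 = 134.86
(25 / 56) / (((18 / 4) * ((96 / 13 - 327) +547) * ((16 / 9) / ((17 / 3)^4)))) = 27144325 / 107267328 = 0.25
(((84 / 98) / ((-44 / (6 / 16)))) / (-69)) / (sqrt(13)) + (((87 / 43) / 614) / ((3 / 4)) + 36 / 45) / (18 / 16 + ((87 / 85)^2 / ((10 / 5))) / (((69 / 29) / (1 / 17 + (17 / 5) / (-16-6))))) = 0.73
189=189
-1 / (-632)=1 / 632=0.00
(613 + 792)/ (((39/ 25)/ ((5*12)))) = 702500/ 13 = 54038.46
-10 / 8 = -5 / 4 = -1.25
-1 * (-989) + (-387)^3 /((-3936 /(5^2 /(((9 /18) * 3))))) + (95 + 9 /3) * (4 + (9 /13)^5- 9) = 59904131593679 /243568208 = 245943.97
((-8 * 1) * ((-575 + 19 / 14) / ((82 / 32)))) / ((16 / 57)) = 1831068 / 287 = 6380.03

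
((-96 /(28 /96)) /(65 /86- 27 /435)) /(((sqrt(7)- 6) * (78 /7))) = 165120 * sqrt(7) /112463 + 990720 /112463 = 12.69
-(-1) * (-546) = -546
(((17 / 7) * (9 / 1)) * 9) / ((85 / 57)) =4617 / 35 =131.91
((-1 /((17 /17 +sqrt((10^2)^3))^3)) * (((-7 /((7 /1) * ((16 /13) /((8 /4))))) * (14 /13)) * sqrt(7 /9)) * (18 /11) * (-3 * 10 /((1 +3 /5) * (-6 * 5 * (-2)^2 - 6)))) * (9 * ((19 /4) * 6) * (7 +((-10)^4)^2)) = 1282500089775 * sqrt(7) /353057056352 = 9.61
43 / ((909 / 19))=817 / 909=0.90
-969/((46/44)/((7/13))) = -149226/299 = -499.08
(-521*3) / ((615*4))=-521 / 820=-0.64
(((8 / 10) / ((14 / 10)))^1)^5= 1024 / 16807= 0.06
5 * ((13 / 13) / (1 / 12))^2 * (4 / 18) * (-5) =-800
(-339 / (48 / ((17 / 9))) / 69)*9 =-1921 / 1104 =-1.74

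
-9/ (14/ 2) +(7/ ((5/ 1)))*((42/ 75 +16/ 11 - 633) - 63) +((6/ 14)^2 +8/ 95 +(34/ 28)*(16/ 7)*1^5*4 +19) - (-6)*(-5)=-972.50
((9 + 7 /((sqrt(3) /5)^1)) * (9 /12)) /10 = 27 /40 + 7 * sqrt(3) /8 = 2.19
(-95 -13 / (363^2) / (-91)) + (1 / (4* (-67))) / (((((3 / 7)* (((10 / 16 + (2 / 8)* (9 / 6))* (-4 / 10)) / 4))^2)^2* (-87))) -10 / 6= -4062438071129 / 48389134563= -83.95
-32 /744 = -4 /93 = -0.04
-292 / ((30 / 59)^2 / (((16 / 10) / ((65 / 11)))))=-22361944 / 73125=-305.80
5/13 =0.38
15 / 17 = 0.88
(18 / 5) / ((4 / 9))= 81 / 10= 8.10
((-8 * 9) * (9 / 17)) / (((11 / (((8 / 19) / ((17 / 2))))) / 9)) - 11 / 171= -874777 / 543609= -1.61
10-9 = 1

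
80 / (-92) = -0.87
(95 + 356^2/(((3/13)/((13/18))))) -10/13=139252571/351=396730.97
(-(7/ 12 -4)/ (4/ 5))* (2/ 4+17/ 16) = 5125/ 768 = 6.67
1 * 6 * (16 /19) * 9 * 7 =6048 /19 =318.32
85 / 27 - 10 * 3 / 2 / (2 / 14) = -2750 / 27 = -101.85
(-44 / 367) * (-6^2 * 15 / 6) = 3960 / 367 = 10.79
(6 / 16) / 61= 0.01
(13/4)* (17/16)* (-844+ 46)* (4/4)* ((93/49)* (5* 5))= -29288025/224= -130750.11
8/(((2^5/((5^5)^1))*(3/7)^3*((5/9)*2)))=214375/24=8932.29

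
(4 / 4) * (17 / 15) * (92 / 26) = 782 / 195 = 4.01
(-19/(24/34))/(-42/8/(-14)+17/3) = -646/145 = -4.46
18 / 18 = 1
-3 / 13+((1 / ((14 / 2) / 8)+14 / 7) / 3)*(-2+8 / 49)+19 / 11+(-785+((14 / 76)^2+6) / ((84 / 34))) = -332737890305 / 424960536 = -782.99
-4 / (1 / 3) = -12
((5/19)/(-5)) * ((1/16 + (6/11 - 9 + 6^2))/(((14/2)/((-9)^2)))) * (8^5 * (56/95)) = -324774.53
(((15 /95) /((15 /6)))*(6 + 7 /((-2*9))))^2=10201 /81225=0.13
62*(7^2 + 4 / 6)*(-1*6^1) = -18476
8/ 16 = 0.50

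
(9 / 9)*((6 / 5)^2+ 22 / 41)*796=1573.36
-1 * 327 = -327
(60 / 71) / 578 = 30 / 20519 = 0.00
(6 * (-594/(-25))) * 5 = 3564/5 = 712.80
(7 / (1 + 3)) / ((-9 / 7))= -49 / 36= -1.36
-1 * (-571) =571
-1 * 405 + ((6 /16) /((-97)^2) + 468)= 4742139 /75272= 63.00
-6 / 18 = -1 / 3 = -0.33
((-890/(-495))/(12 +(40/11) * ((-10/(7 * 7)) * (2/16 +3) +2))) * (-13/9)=-56693/370089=-0.15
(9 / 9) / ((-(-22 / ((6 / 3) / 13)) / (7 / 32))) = 7 / 4576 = 0.00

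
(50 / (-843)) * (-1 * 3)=50 / 281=0.18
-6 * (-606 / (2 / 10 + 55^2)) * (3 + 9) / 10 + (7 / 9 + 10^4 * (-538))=-122066769629 / 22689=-5379997.78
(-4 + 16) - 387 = -375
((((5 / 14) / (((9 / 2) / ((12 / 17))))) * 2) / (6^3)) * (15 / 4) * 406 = 725 / 918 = 0.79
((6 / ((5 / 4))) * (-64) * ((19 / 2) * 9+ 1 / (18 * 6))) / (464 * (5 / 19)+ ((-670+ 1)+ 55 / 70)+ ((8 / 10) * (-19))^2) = 1572166400 / 18856881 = 83.37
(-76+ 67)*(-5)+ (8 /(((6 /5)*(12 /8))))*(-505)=-19795 /9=-2199.44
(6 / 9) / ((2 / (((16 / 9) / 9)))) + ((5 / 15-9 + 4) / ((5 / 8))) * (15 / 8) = -3386 / 243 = -13.93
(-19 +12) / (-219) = 7 / 219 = 0.03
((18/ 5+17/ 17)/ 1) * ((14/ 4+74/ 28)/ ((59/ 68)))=67252/ 2065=32.57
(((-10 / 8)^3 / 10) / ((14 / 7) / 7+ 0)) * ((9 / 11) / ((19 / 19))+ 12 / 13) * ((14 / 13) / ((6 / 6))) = -305025 / 237952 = -1.28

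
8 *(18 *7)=1008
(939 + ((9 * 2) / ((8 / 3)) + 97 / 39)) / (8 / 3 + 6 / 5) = 739625 / 3016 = 245.23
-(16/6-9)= 19/3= 6.33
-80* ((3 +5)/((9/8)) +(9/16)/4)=-20885/36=-580.14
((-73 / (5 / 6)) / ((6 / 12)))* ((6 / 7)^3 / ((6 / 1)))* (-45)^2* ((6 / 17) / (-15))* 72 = 63082.82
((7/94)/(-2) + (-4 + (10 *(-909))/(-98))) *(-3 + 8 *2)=10624497/9212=1153.33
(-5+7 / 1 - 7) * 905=-4525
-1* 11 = -11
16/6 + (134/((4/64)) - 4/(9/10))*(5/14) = 48308/63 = 766.79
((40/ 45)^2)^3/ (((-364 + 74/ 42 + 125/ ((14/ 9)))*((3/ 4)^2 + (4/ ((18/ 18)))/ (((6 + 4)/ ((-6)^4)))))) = -0.00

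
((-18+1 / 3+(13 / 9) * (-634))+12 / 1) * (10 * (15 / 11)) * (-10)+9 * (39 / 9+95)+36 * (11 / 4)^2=16739945 / 132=126817.77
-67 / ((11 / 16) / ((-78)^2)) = -6522048 / 11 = -592913.45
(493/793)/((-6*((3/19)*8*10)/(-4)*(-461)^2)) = 9367/60670495080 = 0.00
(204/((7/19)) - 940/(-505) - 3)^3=59625704384081711/353393243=168723385.53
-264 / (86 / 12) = -1584 / 43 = -36.84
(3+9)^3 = 1728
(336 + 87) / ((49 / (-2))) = -846 / 49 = -17.27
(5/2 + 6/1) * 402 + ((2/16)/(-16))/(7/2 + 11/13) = 24711731/7232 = 3417.00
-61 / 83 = -0.73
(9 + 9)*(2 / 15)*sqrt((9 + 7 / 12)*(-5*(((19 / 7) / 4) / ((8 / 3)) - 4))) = sqrt(810474) / 28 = 32.15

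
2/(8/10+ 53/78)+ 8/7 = 10076/4039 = 2.49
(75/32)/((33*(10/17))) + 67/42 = 25369/14784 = 1.72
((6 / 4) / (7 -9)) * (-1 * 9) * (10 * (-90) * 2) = -12150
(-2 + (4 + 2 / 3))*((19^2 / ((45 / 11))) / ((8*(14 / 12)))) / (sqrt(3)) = 7942*sqrt(3) / 945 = 14.56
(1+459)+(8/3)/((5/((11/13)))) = 89788/195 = 460.45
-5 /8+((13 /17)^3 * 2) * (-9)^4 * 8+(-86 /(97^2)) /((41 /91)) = 711756463488755 /15162264776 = 46942.62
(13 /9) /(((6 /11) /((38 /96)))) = 2717 /2592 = 1.05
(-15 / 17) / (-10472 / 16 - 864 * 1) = 30 / 51629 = 0.00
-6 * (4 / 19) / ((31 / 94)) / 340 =-564 / 50065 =-0.01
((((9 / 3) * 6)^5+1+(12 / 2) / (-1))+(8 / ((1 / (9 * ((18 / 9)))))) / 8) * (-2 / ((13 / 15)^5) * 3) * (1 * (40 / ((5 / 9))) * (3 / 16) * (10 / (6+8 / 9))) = -5230212584484375 / 11510083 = -454402681.93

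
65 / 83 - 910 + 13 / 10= -753571 / 830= -907.92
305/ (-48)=-305/ 48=-6.35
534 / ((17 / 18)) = 9612 / 17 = 565.41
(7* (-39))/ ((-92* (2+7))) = 91/ 276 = 0.33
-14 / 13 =-1.08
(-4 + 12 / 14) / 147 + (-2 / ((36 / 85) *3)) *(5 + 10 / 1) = -145907 / 6174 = -23.63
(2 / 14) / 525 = 0.00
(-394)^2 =155236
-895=-895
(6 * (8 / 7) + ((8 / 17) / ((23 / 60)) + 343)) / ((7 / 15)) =14413785 / 19159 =752.32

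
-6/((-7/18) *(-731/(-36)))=3888/5117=0.76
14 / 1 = 14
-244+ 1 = -243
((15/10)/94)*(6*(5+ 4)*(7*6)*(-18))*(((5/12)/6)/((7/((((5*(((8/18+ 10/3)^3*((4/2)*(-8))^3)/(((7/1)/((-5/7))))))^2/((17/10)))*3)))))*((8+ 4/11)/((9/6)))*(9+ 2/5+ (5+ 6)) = -14902572484866867200000/904920093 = -16468384999013.24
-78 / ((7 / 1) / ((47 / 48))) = -10.91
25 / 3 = 8.33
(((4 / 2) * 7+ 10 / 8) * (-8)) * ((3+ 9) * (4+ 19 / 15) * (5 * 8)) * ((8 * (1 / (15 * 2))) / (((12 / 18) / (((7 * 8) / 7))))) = -4934656 / 5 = -986931.20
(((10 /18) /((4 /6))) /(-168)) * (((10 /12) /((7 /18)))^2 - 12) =605 /16464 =0.04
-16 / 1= -16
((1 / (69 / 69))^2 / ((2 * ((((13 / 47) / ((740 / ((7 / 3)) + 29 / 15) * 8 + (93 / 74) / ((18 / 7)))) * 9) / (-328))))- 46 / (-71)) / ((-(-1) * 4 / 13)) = -1809404559343 / 3310020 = -546644.60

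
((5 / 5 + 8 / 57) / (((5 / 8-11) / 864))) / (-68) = 37440 / 26809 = 1.40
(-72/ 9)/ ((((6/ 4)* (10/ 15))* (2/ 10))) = -40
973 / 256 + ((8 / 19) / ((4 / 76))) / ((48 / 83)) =13543 / 768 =17.63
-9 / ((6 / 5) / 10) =-75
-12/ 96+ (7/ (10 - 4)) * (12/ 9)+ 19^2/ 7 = 26713/ 504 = 53.00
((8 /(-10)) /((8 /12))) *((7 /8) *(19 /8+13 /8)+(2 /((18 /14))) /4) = -4.67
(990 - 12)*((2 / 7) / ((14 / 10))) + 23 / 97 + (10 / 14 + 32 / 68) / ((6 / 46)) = 16880378 / 80801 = 208.91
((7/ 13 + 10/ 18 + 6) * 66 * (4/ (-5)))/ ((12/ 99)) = -40172/ 13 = -3090.15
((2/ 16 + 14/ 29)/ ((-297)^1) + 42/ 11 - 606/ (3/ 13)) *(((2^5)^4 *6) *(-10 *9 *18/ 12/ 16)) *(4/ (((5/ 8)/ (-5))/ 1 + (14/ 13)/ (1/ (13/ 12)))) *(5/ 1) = 852550281068544/ 319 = 2672571414007.97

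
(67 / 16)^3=300763 / 4096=73.43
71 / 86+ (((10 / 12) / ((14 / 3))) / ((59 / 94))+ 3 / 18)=136043 / 106554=1.28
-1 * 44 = -44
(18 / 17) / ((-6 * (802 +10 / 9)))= -27 / 122876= -0.00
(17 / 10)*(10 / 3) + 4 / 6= 19 / 3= 6.33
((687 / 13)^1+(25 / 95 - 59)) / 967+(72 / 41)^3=89049631497 / 16461711929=5.41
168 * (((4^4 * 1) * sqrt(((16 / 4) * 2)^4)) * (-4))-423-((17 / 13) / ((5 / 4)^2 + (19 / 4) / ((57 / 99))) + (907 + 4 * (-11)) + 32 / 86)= -966387750194 / 87763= -11011334.51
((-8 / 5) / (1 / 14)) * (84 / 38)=-4704 / 95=-49.52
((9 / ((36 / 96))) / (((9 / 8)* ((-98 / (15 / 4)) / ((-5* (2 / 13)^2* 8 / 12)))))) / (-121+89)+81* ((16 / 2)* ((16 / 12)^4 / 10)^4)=17777776245338 / 2750539325625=6.46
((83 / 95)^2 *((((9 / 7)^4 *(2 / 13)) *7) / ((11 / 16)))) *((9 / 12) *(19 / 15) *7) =361589832 / 16641625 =21.73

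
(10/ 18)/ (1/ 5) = 25/ 9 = 2.78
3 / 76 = 0.04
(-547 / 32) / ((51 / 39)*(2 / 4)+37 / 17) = -120887 / 20016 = -6.04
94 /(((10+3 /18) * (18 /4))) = 376 /183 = 2.05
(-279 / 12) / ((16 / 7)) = -651 / 64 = -10.17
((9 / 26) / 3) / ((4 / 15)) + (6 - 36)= -3075 / 104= -29.57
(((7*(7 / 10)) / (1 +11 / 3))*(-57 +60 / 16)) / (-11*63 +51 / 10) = 1491 / 18344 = 0.08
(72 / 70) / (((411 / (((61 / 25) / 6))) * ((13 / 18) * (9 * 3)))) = 244 / 4675125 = 0.00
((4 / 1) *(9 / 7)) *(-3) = -108 / 7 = -15.43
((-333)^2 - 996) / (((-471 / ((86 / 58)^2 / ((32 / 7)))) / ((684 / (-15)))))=27024556881 / 5281480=5116.85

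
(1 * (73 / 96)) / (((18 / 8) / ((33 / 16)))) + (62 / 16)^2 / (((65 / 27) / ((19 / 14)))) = 2401151 / 262080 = 9.16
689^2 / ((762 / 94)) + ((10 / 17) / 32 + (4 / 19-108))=115095629875 / 1969008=58453.61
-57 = -57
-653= -653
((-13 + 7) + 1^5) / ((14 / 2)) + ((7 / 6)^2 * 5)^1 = 1535 / 252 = 6.09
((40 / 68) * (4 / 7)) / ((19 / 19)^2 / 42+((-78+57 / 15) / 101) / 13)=-1575600 / 153289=-10.28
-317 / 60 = -5.28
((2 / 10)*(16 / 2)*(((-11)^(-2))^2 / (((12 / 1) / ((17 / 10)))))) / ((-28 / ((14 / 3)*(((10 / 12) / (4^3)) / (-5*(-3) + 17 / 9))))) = -17 / 8545658880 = -0.00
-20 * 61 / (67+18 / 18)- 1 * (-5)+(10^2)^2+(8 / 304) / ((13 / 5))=83871405 / 8398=9987.07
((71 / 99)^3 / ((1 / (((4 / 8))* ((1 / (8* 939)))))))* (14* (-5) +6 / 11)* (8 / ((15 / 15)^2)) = -136722002 / 10022218371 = -0.01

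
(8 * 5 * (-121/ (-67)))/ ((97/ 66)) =319440/ 6499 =49.15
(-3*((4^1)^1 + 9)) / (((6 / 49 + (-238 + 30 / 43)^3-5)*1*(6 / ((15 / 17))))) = 253229795 / 590017985844702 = 0.00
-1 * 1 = -1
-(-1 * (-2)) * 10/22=-10/11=-0.91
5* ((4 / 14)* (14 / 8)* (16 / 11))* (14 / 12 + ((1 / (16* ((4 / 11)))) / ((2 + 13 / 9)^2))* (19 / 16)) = 17475055 / 4059264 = 4.30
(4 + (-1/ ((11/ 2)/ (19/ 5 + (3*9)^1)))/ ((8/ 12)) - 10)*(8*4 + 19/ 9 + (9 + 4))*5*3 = -10176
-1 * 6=-6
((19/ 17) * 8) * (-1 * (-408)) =3648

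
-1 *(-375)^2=-140625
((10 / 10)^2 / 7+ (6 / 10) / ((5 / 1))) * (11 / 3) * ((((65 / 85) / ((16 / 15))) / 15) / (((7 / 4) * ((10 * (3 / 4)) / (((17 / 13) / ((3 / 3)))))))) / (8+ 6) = 253 / 771750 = 0.00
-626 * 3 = -1878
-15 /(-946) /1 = 15 /946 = 0.02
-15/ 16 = -0.94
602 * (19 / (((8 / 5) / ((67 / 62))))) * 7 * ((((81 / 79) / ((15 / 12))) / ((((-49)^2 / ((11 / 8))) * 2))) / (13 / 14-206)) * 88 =-5.45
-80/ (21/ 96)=-2560/ 7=-365.71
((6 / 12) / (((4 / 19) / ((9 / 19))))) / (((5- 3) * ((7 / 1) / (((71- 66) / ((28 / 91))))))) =585 / 448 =1.31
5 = 5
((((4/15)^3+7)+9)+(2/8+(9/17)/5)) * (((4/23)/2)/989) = 3758027/2610218250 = 0.00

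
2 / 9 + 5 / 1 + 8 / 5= 307 / 45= 6.82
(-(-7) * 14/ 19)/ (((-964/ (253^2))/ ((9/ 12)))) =-9409323/ 36632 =-256.86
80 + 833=913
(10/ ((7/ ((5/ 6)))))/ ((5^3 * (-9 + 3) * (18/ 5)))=-0.00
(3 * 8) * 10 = 240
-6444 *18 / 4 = -28998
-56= -56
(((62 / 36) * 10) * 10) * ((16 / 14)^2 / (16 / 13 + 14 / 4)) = 2579200 / 54243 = 47.55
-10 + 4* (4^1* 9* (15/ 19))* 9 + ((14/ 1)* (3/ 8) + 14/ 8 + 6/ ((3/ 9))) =1038.16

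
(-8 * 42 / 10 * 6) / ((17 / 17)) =-1008 / 5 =-201.60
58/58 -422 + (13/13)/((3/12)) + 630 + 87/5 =1152/5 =230.40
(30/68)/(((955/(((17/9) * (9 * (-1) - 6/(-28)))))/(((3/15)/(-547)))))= 41/14626780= 0.00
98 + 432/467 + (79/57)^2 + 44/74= 5694818639/56139471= 101.44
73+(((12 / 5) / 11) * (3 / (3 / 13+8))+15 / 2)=948421 / 11770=80.58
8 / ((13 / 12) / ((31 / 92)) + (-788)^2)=744 / 57748091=0.00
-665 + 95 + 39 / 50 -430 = -49961 / 50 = -999.22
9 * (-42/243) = -1.56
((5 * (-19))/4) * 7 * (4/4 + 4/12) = -221.67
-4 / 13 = -0.31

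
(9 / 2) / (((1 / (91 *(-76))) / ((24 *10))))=-7469280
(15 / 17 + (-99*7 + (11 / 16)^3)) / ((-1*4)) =48170909 / 278528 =172.95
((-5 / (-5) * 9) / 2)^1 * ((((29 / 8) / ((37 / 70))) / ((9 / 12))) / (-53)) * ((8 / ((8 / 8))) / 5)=-2436 / 1961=-1.24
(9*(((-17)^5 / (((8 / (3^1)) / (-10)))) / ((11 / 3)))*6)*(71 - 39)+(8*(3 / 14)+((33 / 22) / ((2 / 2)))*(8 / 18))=579642422230 / 231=2509274555.11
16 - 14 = 2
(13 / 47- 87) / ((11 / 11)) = -86.72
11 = 11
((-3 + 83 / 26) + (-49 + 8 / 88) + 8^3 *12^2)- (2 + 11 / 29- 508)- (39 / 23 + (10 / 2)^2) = 14146568123 / 190762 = 74158.21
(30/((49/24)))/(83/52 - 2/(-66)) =1235520/136759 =9.03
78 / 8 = 39 / 4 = 9.75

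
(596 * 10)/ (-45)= -1192/ 9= -132.44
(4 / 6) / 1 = 2 / 3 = 0.67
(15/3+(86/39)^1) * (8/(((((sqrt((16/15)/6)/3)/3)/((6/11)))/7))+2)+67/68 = 40829/2652+212436 * sqrt(10)/143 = 4713.17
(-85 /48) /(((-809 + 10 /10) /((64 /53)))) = 85 /32118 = 0.00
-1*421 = -421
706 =706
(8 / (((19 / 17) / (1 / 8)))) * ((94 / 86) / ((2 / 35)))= 27965 / 1634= 17.11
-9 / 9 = -1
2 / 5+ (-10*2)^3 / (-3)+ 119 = 41791 / 15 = 2786.07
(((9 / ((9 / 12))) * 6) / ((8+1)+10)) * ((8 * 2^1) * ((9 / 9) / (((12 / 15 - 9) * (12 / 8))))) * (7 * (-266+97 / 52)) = 2251200 / 247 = 9114.17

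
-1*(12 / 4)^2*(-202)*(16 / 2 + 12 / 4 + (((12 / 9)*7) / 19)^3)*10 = 4159331500 / 20577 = 202134.98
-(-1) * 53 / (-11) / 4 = -53 / 44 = -1.20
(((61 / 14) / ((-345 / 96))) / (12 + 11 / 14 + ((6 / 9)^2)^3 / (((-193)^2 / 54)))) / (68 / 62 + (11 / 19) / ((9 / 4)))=-5203385520048 / 74303117371615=-0.07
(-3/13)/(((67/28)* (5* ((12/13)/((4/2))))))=-14/335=-0.04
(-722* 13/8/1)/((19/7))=-432.25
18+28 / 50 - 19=-11 / 25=-0.44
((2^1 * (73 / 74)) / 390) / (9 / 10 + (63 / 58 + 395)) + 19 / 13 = 242802851 / 166126818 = 1.46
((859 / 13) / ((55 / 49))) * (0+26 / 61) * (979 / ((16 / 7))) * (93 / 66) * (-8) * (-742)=301587192193 / 3355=89891860.56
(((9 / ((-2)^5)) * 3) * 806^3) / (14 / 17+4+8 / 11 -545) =330461225523 / 403508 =818970.69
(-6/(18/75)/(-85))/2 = 5/34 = 0.15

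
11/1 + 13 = 24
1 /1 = 1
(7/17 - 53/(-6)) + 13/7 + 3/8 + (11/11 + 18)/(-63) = 11.18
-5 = -5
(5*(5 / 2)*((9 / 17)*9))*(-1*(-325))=658125 / 34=19356.62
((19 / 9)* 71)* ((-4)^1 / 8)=-1349 / 18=-74.94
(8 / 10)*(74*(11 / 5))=3256 / 25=130.24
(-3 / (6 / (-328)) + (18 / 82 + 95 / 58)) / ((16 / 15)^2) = 88742025 / 608768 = 145.77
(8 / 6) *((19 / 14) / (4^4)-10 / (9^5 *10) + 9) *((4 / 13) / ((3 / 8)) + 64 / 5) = 158181639953 / 967222620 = 163.54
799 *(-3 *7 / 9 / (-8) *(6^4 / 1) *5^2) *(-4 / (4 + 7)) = -30202200 / 11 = -2745654.55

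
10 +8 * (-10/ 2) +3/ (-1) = -33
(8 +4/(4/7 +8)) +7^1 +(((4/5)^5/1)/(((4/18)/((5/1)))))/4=32456/1875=17.31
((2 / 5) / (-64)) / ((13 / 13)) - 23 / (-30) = 73 / 96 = 0.76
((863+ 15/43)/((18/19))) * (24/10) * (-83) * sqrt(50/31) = -117089096 * sqrt(62)/3999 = -230547.75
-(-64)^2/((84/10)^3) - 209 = -1999549/9261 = -215.91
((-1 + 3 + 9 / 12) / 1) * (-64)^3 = -720896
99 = 99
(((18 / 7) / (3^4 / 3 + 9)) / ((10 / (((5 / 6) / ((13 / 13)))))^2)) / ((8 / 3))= 1 / 5376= 0.00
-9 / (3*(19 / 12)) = -36 / 19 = -1.89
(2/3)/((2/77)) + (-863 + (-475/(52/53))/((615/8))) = -1348966/1599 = -843.63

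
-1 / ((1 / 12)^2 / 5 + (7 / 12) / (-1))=720 / 419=1.72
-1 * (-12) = 12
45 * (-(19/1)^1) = -855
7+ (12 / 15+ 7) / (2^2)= 179 / 20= 8.95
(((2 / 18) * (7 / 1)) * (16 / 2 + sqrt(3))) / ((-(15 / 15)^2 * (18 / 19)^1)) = -532 / 81-133 * sqrt(3) / 162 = -7.99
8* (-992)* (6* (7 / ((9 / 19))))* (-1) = 2110976 / 3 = 703658.67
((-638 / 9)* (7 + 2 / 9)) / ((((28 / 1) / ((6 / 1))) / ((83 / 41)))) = -1721005 / 7749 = -222.09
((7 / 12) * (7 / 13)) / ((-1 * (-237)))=49 / 36972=0.00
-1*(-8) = 8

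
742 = 742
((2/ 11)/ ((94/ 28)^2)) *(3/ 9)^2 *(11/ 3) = 392/ 59643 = 0.01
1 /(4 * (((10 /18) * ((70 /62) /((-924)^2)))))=8507268 /25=340290.72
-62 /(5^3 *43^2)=-62 /231125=-0.00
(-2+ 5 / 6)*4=-14 / 3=-4.67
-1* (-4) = 4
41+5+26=72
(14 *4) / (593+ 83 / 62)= 3472 / 36849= 0.09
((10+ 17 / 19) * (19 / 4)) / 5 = 207 / 20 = 10.35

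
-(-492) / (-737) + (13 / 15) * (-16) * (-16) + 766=10913486 / 11055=987.20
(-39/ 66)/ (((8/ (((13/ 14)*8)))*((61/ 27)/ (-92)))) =104949/ 4697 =22.34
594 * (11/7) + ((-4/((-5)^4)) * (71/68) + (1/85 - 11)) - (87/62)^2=263158531157/285897500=920.46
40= 40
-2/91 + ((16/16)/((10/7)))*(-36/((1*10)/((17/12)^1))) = -32687/9100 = -3.59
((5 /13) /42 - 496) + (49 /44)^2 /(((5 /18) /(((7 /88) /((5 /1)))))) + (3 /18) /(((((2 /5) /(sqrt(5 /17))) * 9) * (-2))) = -288318258001 /581380800 - 5 * sqrt(85) /3672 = -495.93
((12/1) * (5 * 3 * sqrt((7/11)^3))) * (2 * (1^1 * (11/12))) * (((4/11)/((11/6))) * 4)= 20160 * sqrt(77)/1331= 132.91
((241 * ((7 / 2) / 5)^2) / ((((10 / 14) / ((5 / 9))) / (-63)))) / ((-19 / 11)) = 6365051 / 1900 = 3350.03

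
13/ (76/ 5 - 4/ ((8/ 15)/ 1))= 130/ 77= 1.69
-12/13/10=-6/65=-0.09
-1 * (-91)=91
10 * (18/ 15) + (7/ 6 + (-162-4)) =-917/ 6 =-152.83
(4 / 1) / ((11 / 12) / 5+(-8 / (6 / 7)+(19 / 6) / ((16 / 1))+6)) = -1920 / 1417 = -1.35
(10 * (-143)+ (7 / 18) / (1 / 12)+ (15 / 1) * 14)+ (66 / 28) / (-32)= -1633507 / 1344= -1215.41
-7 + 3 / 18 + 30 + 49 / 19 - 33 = -7.25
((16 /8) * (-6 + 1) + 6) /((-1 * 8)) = 1 /2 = 0.50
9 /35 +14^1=499 /35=14.26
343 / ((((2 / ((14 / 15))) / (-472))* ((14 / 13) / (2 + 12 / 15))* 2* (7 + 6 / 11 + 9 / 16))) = -1296463168 / 107025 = -12113.65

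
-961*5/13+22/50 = -119982/325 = -369.18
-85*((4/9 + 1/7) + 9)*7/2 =-25670/9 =-2852.22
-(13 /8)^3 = -2197 /512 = -4.29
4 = 4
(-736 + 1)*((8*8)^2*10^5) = -301056000000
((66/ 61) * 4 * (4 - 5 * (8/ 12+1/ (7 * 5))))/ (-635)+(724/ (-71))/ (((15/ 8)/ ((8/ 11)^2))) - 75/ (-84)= -55550022389/ 27952880340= -1.99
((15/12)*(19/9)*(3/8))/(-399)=-5/2016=-0.00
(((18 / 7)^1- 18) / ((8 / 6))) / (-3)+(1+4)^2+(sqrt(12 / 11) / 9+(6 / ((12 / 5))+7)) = 38.47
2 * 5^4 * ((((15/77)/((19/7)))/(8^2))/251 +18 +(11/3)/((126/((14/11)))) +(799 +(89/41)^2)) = 78261960493223125/76190612256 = 1027186.40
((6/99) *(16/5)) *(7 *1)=224/165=1.36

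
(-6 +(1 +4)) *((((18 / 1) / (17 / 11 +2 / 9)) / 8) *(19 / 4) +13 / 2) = -35129 / 2800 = -12.55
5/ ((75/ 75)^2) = 5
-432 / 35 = -12.34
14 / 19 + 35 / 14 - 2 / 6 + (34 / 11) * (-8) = -27367 / 1254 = -21.82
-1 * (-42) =42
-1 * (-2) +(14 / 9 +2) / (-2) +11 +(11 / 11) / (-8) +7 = 1303 / 72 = 18.10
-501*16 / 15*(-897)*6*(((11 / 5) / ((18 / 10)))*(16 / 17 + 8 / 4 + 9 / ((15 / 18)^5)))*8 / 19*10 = 378519508077568 / 1009375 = 375003847.01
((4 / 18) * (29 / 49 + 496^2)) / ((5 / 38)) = 305388596 / 735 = 415494.69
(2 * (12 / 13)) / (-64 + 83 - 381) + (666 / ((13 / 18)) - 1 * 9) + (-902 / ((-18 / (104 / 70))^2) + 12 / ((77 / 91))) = 2365825863809 / 2568240675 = 921.19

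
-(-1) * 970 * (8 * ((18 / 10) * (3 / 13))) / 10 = 20952 / 65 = 322.34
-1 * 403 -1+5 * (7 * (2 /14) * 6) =-374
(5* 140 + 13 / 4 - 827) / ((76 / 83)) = -41085 / 304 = -135.15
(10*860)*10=86000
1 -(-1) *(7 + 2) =10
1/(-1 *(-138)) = 1/138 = 0.01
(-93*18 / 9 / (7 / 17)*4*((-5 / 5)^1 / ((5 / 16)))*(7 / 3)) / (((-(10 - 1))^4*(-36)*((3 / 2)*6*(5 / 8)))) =-134912 / 13286025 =-0.01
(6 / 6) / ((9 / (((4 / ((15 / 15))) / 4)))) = 1 / 9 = 0.11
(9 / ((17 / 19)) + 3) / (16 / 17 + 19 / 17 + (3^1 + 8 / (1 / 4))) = 37 / 105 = 0.35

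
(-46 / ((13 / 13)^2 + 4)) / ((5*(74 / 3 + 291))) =-138 / 23675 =-0.01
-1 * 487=-487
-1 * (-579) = 579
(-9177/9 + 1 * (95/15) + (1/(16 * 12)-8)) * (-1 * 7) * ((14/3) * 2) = 3202885/48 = 66726.77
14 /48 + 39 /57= 445 /456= 0.98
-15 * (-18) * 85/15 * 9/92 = 6885/46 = 149.67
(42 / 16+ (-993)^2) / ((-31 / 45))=-354978585 / 248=-1431365.26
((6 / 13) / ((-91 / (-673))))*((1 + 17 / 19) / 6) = 24228 / 22477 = 1.08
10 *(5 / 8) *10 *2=125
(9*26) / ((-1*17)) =-234 / 17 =-13.76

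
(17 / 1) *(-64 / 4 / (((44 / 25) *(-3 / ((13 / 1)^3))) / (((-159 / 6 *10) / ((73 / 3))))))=-989748500 / 803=-1232563.51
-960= -960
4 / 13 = 0.31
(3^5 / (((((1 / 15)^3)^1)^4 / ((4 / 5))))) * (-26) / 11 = -655789890234375000 / 11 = -59617262748579545.45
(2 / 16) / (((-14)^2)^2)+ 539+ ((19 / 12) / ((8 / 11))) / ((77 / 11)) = 497236127 / 921984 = 539.31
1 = 1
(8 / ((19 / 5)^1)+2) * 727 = 56706 / 19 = 2984.53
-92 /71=-1.30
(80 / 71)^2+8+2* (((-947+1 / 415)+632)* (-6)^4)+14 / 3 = -816459.82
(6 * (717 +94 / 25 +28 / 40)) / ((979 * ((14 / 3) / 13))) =4220541 / 342650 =12.32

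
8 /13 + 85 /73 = 1689 /949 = 1.78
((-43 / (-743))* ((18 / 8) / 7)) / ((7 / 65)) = 0.17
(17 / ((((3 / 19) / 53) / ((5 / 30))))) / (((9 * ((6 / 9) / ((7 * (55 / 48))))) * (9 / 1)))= 6590815 / 46656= 141.26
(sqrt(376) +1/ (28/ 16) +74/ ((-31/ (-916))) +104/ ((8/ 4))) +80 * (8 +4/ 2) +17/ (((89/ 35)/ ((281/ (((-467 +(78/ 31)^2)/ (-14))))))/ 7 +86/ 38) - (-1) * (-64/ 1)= 2 * sqrt(94) +26261729744013034/ 8805199856271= 3001.92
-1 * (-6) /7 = 6 /7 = 0.86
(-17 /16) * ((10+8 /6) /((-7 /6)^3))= 2601 /343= 7.58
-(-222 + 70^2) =-4678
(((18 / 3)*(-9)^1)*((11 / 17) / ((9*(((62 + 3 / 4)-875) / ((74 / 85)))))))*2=13024 / 1564935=0.01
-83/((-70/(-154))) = -913/5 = -182.60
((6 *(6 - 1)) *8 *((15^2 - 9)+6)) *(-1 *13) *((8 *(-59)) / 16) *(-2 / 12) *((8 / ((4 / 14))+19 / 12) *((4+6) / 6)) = -503727250 / 3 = -167909083.33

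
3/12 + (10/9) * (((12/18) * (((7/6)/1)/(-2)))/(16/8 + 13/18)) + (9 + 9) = 4559/252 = 18.09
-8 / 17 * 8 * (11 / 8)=-88 / 17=-5.18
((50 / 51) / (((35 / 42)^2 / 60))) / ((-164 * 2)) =-180 / 697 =-0.26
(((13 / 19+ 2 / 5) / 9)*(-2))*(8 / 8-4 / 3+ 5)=-2884 / 2565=-1.12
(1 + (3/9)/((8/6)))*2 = 5/2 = 2.50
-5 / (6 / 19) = -95 / 6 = -15.83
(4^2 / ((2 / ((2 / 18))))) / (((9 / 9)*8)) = 1 / 9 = 0.11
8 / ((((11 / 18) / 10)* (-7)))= -18.70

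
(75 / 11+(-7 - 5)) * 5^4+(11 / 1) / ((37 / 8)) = -1317157 / 407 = -3236.26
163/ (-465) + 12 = 5417/ 465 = 11.65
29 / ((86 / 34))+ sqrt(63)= 19.40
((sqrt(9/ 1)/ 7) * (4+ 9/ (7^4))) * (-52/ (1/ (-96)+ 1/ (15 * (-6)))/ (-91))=-45.55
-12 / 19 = -0.63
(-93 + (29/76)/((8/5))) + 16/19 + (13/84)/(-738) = -433069351/4711392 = -91.92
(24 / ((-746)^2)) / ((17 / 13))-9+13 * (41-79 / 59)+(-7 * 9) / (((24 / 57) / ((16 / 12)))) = 307.09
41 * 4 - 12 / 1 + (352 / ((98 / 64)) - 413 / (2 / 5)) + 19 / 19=-63663 / 98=-649.62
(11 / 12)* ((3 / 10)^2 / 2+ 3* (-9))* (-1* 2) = 19767 / 400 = 49.42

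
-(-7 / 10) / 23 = 7 / 230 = 0.03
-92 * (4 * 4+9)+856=-1444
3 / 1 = 3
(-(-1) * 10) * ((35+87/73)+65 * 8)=406020/73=5561.92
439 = 439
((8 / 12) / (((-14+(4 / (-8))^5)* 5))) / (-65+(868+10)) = -64 / 5475555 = -0.00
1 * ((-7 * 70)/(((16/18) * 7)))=-315/4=-78.75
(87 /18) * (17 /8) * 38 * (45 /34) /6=86.09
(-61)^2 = 3721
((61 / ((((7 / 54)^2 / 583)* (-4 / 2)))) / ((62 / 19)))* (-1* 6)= 2955498678 / 1519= 1945687.08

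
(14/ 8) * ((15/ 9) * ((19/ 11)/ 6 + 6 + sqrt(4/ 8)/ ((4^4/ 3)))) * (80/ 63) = 25 * sqrt(2)/ 1152 + 20750/ 891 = 23.32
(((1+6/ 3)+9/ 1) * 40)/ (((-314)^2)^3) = 15/ 29952143662898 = 0.00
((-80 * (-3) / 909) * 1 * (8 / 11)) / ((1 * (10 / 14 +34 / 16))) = 35840 / 529947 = 0.07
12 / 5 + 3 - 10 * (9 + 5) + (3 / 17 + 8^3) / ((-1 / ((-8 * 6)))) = 2078239 / 85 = 24449.87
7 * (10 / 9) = 70 / 9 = 7.78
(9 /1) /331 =9 /331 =0.03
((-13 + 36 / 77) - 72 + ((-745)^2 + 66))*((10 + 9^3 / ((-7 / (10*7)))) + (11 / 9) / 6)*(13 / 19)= -2764439070.94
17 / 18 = 0.94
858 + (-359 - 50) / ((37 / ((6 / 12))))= 63083 / 74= 852.47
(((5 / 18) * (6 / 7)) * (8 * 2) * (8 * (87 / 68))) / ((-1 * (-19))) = 4640 / 2261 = 2.05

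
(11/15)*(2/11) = 2/15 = 0.13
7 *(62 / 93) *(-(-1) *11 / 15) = 154 / 45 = 3.42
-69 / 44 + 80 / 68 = -293 / 748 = -0.39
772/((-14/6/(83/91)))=-192228/637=-301.77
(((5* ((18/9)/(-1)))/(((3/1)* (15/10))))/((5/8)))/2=-16/9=-1.78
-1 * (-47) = 47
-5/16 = -0.31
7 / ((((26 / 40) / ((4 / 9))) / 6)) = 1120 / 39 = 28.72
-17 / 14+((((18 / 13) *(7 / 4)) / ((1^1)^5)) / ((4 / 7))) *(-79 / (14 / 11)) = -384997 / 1456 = -264.42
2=2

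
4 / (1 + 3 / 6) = 8 / 3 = 2.67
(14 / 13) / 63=2 / 117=0.02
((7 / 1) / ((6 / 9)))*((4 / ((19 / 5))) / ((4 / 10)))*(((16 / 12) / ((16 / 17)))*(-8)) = -5950 / 19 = -313.16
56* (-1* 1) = -56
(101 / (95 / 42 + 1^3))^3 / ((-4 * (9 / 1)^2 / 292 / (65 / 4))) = -3353701876070 / 7714059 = -434751.91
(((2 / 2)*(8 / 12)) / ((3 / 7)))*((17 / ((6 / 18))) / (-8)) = -119 / 12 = -9.92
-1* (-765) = 765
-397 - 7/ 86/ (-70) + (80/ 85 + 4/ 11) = -63635513/ 160820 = -395.69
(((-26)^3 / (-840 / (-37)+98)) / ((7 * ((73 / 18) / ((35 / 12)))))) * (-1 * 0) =0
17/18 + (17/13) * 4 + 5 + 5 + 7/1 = 5423/234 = 23.18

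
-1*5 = -5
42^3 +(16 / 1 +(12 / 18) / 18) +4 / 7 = 14005771 / 189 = 74104.61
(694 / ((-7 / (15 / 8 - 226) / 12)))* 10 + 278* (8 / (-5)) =93310082 / 35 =2666002.34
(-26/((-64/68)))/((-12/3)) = -221/32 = -6.91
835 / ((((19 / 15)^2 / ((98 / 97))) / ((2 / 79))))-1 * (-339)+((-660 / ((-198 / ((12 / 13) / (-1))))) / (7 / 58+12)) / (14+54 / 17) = 34220177965381 / 97134601759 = 352.30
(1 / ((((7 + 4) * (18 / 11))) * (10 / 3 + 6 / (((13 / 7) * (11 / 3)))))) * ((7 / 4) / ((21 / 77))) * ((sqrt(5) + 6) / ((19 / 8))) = 11011 * sqrt(5) / 309168 + 11011 / 51528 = 0.29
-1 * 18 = -18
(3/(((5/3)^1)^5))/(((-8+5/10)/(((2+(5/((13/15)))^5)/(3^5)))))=-4747578922/5801453125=-0.82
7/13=0.54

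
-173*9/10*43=-66951/10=-6695.10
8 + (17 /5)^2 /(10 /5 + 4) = 1489 /150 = 9.93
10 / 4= 5 / 2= 2.50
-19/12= -1.58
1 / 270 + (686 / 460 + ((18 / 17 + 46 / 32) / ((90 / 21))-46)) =-74190401 / 1689120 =-43.92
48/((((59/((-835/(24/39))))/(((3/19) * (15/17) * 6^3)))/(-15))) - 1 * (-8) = 9496106456/19057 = 498300.18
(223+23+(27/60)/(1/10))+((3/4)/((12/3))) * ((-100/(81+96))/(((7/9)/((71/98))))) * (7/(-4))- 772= -48229033/92512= -521.33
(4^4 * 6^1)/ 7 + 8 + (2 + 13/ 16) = 25787/ 112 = 230.24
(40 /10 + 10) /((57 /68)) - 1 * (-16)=1864 /57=32.70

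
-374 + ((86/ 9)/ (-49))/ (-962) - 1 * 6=-80605937/ 212121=-380.00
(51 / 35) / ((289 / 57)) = 171 / 595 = 0.29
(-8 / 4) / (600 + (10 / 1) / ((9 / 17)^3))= -729 / 243265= -0.00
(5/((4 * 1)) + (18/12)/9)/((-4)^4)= 0.01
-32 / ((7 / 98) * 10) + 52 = 36 / 5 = 7.20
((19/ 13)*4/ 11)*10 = 760/ 143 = 5.31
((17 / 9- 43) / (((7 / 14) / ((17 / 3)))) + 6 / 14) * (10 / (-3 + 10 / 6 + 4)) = -439895 / 252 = -1745.62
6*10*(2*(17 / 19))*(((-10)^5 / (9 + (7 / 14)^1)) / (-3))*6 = 816000000 / 361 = 2260387.81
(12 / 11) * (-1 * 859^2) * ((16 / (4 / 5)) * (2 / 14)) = -177091440 / 77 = -2299888.83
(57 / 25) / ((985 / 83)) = 4731 / 24625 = 0.19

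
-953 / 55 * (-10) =1906 / 11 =173.27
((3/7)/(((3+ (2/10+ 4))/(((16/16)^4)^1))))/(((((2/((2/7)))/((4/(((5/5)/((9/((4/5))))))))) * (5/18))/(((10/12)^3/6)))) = 625/4704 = 0.13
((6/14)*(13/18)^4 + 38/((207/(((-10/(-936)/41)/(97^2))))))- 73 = -2059178194139141/28253048778864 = -72.88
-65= -65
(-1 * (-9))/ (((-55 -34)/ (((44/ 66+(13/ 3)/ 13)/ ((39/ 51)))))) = -153/ 1157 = -0.13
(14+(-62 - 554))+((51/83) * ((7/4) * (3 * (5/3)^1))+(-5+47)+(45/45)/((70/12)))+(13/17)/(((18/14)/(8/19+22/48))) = -112268142631/202676040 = -553.93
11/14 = 0.79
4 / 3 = 1.33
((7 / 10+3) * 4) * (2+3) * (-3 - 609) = -45288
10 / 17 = 0.59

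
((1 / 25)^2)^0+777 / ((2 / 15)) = 11657 / 2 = 5828.50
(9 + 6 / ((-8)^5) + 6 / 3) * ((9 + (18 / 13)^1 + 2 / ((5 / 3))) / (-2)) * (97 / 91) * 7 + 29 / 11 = -143995762831 / 304578560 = -472.77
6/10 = 3/5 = 0.60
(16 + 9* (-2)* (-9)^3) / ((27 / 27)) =13138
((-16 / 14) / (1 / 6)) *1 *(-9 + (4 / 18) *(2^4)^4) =-299408 / 3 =-99802.67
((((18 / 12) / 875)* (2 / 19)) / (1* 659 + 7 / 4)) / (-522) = -0.00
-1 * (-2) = 2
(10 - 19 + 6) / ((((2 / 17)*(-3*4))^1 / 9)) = 153 / 8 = 19.12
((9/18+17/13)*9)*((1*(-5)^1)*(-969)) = 2049435/26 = 78824.42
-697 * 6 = -4182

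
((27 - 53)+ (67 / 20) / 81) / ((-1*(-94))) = -0.28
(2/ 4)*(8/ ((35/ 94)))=376/ 35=10.74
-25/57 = -0.44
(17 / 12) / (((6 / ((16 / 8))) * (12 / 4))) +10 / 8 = 38 / 27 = 1.41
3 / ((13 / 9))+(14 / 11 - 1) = 336 / 143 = 2.35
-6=-6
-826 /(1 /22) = -18172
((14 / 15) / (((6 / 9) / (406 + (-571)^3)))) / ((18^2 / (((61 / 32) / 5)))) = -1766537003 / 5760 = -306690.45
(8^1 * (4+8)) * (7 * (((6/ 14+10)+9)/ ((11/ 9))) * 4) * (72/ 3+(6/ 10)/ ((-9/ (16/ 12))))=56193024/ 55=1021691.35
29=29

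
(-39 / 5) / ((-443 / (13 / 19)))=507 / 42085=0.01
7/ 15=0.47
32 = 32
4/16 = 1/4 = 0.25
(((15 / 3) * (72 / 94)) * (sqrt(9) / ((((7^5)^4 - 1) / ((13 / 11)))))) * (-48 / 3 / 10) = -117 / 429714600790264625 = -0.00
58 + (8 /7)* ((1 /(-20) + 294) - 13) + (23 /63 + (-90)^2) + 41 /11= 8483.18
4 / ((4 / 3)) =3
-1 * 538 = -538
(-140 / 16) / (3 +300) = -35 / 1212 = -0.03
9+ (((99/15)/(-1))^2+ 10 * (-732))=-181686/25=-7267.44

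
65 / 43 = 1.51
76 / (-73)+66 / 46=661 / 1679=0.39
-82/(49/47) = -3854/49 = -78.65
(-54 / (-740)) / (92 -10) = 27 / 30340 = 0.00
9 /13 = 0.69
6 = 6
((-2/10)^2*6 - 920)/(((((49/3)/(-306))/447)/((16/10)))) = 75483967392/6125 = 12323913.04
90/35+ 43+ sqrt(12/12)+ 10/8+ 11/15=20393/420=48.55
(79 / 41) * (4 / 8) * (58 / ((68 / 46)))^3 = 23442536077 / 402866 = 58189.41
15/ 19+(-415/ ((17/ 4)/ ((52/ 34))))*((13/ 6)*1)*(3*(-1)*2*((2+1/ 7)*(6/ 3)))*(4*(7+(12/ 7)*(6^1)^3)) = 3378532210815/ 269059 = 12556845.19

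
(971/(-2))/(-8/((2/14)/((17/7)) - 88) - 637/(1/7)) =1451645/13332138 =0.11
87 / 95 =0.92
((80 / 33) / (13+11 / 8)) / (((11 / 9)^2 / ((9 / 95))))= 31104 / 2908235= 0.01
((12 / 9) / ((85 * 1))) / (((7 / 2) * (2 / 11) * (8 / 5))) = 11 / 714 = 0.02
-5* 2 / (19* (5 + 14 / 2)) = -5 / 114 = -0.04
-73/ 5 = -14.60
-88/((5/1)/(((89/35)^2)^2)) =-5521317208/7503125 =-735.87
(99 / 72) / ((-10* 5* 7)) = -0.00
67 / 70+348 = 24427 / 70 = 348.96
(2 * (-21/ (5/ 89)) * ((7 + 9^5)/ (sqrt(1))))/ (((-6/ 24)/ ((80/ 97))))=14128084992/ 97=145650360.74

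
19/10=1.90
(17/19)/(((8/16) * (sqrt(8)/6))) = 51 * sqrt(2)/19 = 3.80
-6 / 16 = -3 / 8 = -0.38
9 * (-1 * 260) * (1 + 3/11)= -32760/11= -2978.18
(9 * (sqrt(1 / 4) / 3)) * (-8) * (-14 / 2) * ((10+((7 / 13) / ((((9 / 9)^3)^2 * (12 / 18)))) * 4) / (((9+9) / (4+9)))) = 2408 / 3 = 802.67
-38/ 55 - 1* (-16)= 842/ 55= 15.31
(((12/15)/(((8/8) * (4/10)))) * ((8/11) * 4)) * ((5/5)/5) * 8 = 512/55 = 9.31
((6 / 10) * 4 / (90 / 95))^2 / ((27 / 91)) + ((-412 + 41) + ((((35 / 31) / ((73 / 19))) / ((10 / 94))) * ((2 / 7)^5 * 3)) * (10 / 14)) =-80722067829461 / 231058014075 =-349.36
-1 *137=-137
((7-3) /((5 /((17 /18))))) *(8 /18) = 136 /405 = 0.34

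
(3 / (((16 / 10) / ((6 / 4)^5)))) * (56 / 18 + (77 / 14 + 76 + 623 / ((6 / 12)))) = 9700155 / 512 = 18945.62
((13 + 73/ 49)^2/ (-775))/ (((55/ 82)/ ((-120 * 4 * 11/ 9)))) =52910336/ 223293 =236.95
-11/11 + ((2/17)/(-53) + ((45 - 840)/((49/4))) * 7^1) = -2871501/6307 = -455.29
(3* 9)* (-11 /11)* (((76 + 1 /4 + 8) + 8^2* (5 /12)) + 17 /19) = -229437 /76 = -3018.91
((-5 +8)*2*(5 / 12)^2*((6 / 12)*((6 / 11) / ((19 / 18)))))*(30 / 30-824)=-185175 / 836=-221.50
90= 90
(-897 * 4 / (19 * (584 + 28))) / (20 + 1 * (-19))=-299 / 969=-0.31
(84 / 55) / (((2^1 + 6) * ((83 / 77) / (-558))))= -98.83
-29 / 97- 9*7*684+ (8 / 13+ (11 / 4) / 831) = -180621535741 / 4191564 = -43091.68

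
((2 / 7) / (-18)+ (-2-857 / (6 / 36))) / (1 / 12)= -1296292 / 21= -61728.19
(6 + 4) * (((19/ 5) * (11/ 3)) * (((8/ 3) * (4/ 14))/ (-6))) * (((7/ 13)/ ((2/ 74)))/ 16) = -7733/ 351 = -22.03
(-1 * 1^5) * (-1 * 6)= 6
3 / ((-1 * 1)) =-3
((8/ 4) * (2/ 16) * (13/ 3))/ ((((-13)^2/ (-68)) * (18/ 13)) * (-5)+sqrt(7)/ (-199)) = 747643 * sqrt(7)/ 40657332399+1706605095/ 27104888266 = 0.06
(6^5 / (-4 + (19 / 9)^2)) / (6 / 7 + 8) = 2204496 / 1147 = 1921.97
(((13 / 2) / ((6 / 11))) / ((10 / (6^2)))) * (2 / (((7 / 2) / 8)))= 6864 / 35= 196.11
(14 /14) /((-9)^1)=-1 /9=-0.11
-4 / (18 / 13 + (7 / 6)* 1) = -312 / 199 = -1.57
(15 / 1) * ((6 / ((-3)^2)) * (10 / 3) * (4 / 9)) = 400 / 27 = 14.81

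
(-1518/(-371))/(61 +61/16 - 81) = -24288/96089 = -0.25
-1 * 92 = -92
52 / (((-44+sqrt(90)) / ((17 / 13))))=-1496 / 923 - 102 * sqrt(10) / 923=-1.97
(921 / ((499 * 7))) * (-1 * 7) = -921 / 499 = -1.85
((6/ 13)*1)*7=42/ 13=3.23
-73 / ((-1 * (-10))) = -73 / 10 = -7.30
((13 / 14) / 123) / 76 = 13 / 130872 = 0.00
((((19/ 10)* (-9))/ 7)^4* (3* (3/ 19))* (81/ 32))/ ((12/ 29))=317128382253/ 3073280000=103.19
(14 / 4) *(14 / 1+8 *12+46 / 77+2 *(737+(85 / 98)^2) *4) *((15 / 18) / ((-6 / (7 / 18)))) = -396997985 / 349272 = -1136.64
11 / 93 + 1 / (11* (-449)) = 54236 / 459327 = 0.12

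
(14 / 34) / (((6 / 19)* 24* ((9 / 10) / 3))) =665 / 3672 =0.18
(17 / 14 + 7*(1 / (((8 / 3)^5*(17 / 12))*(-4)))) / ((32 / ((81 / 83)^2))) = 30831812055 / 859613167616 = 0.04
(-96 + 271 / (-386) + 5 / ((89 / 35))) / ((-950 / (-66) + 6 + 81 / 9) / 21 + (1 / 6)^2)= -1503603486 / 22656463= -66.37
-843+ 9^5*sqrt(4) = 117255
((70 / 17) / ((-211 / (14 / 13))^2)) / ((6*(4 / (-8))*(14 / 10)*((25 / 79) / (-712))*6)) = 11024608 / 1151179497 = 0.01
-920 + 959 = 39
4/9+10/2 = 49/9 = 5.44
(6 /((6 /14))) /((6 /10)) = 23.33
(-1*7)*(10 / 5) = -14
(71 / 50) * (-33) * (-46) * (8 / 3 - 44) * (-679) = 1512412748 / 25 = 60496509.92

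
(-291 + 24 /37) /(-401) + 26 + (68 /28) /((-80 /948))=-4267573 /2077180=-2.05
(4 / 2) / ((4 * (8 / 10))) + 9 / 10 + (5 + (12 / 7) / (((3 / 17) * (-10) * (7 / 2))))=2449 / 392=6.25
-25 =-25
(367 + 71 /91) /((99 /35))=55780 /429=130.02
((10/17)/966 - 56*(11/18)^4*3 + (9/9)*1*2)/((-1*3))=256556353/35914914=7.14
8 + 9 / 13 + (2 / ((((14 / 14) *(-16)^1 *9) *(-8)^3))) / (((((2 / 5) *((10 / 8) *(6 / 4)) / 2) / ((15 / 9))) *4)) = 18745409 / 2156544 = 8.69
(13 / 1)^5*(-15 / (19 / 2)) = -11138790 / 19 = -586252.11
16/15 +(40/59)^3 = 4246064/3080685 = 1.38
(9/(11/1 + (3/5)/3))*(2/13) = 45/364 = 0.12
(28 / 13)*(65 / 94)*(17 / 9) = 1190 / 423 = 2.81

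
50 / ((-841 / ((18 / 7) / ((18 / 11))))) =-550 / 5887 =-0.09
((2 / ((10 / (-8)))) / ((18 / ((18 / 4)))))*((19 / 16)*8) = -19 / 5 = -3.80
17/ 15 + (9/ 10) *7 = 223/ 30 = 7.43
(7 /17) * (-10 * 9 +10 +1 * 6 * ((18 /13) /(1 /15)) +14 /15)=62174 /3315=18.76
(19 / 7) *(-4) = -76 / 7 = -10.86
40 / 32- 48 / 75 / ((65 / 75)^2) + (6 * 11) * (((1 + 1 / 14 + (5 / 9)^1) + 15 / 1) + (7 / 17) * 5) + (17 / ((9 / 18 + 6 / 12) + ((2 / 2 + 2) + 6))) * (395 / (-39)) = 293566691 / 241332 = 1216.44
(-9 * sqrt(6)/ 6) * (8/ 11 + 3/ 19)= -555 * sqrt(6)/ 418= -3.25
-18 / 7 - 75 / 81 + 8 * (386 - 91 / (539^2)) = 3456432251 / 1120581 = 3084.50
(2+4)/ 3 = 2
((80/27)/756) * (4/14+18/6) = 460/35721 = 0.01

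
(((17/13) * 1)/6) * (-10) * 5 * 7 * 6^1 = -5950/13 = -457.69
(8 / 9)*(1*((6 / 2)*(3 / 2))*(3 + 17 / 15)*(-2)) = -33.07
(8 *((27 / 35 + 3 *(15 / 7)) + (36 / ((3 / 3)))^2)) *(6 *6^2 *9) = 101336832 / 5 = 20267366.40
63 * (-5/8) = -315/8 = -39.38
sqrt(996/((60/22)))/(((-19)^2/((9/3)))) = 3 * sqrt(9130)/1805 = 0.16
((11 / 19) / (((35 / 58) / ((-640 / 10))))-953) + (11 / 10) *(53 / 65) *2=-43769966 / 43225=-1012.61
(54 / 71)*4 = 216 / 71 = 3.04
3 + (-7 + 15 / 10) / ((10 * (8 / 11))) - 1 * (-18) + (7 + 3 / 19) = 83301 / 3040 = 27.40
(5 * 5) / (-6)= -25 / 6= -4.17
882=882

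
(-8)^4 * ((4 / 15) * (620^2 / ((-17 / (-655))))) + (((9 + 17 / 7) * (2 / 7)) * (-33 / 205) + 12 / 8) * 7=473572534062065 / 29274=16177240351.92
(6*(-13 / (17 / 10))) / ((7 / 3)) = -2340 / 119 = -19.66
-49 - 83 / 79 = -3954 / 79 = -50.05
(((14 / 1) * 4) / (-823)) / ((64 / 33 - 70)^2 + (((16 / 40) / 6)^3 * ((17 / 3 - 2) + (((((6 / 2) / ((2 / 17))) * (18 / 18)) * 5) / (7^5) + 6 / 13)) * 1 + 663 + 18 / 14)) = -29980024074000 / 2333648655187070317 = -0.00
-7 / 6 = -1.17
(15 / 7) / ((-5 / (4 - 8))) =12 / 7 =1.71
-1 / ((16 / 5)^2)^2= -625 / 65536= -0.01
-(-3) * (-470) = -1410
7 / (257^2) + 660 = 43592347 / 66049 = 660.00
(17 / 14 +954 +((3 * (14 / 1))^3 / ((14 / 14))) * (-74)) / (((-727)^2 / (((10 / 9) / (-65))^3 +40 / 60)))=-3151531682405 / 455807109303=-6.91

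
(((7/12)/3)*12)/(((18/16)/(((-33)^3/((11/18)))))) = -121968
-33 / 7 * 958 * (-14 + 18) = -126456 / 7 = -18065.14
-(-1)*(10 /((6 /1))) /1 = 5 /3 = 1.67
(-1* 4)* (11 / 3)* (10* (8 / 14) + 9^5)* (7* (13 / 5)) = -236455076 / 15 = -15763671.73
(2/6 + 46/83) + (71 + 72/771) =4606276/63993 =71.98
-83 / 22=-3.77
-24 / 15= -8 / 5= -1.60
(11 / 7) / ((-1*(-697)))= 11 / 4879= 0.00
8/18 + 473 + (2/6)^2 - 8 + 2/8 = 16769/36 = 465.81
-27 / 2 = -13.50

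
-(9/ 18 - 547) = 1093/ 2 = 546.50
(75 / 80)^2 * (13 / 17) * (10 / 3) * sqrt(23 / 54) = 1625 * sqrt(138) / 13056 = 1.46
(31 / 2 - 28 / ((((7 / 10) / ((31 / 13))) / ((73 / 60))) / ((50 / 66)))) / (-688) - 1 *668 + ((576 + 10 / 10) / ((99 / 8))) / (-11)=-13093181951 / 19480032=-672.13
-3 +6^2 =33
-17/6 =-2.83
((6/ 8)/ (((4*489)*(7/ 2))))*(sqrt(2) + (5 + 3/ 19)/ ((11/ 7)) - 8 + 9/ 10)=-7979/ 19077520 + sqrt(2)/ 9128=-0.00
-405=-405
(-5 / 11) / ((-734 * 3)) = 5 / 24222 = 0.00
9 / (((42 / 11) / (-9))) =-297 / 14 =-21.21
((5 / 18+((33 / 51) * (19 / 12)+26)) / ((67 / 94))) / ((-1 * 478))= -785323 / 9799956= -0.08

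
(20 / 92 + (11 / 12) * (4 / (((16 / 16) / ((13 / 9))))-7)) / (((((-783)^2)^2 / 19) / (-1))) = 42617 / 933681254851764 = 0.00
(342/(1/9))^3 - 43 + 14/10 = 145806152552/5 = 29161230510.40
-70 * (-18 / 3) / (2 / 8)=1680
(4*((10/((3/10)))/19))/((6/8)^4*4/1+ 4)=25600/19209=1.33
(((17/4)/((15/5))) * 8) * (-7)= -238/3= -79.33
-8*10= -80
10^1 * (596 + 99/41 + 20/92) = 5645100/943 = 5986.32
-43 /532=-0.08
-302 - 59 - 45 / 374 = -135059 / 374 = -361.12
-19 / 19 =-1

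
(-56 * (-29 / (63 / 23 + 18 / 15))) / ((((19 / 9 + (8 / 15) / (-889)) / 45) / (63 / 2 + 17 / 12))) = 3688971063750 / 12749081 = 289351.92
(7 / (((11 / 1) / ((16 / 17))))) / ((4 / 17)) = 2.55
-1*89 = -89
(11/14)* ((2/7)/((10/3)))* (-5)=-0.34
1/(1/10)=10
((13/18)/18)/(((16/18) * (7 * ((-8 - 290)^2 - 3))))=13/179022816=0.00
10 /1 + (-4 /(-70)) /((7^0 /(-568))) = -22.46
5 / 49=0.10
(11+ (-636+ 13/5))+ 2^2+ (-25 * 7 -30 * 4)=-4567/5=-913.40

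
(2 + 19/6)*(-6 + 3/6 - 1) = -403/12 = -33.58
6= 6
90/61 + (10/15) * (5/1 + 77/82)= 40777/7503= 5.43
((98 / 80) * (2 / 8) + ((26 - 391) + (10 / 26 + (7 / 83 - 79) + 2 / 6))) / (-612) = 229382347 / 316967040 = 0.72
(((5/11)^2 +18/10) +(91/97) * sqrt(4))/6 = 37978/58685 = 0.65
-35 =-35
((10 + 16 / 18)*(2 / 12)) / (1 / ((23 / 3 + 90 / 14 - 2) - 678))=-97888 / 81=-1208.49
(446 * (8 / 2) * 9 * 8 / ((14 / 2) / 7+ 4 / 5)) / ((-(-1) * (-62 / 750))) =-26760000 / 31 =-863225.81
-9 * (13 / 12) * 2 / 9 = -13 / 6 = -2.17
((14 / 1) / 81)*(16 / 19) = 224 / 1539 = 0.15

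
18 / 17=1.06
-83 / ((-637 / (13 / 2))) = 83 / 98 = 0.85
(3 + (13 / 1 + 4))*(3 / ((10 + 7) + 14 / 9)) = 540 / 167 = 3.23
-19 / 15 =-1.27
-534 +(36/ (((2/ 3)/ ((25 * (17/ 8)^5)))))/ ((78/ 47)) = 14787512319/ 425984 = 34713.77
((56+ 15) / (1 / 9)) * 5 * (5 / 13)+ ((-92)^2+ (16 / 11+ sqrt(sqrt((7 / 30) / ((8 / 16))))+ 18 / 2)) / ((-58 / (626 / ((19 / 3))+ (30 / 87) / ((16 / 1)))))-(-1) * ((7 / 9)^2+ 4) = -13213.05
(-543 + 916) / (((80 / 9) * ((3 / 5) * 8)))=1119 / 128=8.74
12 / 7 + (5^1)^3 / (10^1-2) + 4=1195 / 56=21.34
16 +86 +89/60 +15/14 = 43913/420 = 104.55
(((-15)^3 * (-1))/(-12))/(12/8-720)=375/958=0.39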